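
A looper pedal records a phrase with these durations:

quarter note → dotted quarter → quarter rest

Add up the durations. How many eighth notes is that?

Convert each value to eighth notes: quarter note = 2; dotted quarter = 3; quarter rest = 2.
Sum: 2 + 3 + 2 = 7 eighth notes.

7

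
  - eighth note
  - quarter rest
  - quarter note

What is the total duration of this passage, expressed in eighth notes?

Each duration in eighth notes: eighth note = 1; quarter rest = 2; quarter note = 2.
Total: 1 + 2 + 2 = 5 eighth notes.

5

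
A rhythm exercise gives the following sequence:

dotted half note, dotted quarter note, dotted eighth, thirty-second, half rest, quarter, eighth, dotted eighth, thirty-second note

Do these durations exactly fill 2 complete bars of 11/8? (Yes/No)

One bar of 11/8 = 44 thirty-second notes, so 2 bars = 88.
Convert each value to thirty-second notes: dotted half note = 24; dotted quarter note = 12; dotted eighth = 6; thirty-second = 1; half rest = 16; quarter = 8; eighth = 4; dotted eighth = 6; thirty-second note = 1.
Total: 24 + 12 + 6 + 1 + 16 + 8 + 4 + 6 + 1 = 78.
78 falls short of 88, so the answer is No.

No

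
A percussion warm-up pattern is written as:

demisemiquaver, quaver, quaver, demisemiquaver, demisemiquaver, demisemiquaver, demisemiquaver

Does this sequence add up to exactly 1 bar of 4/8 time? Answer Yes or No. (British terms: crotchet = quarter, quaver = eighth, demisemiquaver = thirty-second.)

One bar of 4/8 = 16 thirty-second notes.
Express everything in thirty-second notes: demisemiquaver = 1; quaver = 4; quaver = 4; demisemiquaver = 1; demisemiquaver = 1; demisemiquaver = 1; demisemiquaver = 1.
Adding: 1 + 4 + 4 + 1 + 1 + 1 + 1 = 13.
13 falls short of 16, so the answer is No.

No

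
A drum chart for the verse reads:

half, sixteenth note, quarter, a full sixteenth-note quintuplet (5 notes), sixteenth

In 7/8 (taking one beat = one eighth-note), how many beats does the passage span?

One eighth-note beat = 2 sixteenth notes.
Express everything in sixteenth notes: half = 8; sixteenth note = 1; quarter = 4; a full sixteenth-note quintuplet (5 notes) (five quintuplet sixteenths span one quarter) = 4; sixteenth = 1.
Adding: 8 + 1 + 4 + 4 + 1 = 18.
18 ÷ 2 = 9 beats.

9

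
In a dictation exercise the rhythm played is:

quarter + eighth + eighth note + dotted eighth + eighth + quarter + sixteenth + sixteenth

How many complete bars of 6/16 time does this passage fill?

3

One bar of 6/16 = 6 sixteenth notes.
Working in sixteenth notes: quarter = 4; eighth = 2; eighth note = 2; dotted eighth = 3; eighth = 2; quarter = 4; sixteenth = 1; sixteenth = 1.
Altogether 4 + 2 + 2 + 3 + 2 + 4 + 1 + 1 = 19.
19 ÷ 6 = 3 complete bars with 1 left over.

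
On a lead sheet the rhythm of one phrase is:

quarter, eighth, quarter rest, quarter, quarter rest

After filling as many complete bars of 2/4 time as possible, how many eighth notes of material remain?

1

One bar of 2/4 = 4 eighth notes.
Convert each value to eighth notes: quarter = 2; eighth = 1; quarter rest = 2; quarter = 2; quarter rest = 2.
Sum: 2 + 1 + 2 + 2 + 2 = 9.
9 ÷ 4 = 2 complete bars with 1 eighth note remaining.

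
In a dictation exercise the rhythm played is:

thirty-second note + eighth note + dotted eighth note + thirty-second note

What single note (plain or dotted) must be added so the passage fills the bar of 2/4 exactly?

eighth note

The bar of 2/4 = 16 thirty-second notes.
Working in thirty-second notes: thirty-second note = 1; eighth note = 4; dotted eighth note = 6; thirty-second note = 1.
Adding: 1 + 4 + 6 + 1 = 12.
Remaining: 16 − 12 = 4 thirty-second notes, which is a eighth note.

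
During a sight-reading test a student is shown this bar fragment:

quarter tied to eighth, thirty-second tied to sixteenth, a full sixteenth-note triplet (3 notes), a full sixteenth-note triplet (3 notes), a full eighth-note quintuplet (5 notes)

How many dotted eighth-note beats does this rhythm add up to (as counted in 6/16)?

6.5

One dotted eighth-note beat = 6 thirty-second notes.
Working in thirty-second notes: quarter tied to eighth (quarter + eighth) = 12; thirty-second tied to sixteenth (thirty-second + sixteenth) = 3; a full sixteenth-note triplet (3 notes) (three triplet sixteenths span one eighth) = 4; a full sixteenth-note triplet (3 notes) (three triplet sixteenths span one eighth) = 4; a full eighth-note quintuplet (5 notes) (five quintuplet eighths span one half) = 16.
Sum: 12 + 3 + 4 + 4 + 16 = 39.
39 ÷ 6 = 6.5 beats.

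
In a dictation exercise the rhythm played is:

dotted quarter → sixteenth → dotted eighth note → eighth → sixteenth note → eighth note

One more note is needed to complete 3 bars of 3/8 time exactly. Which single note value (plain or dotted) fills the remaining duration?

3 bars of 3/8 = 18 sixteenth notes.
Express everything in sixteenth notes: dotted quarter = 6; sixteenth = 1; dotted eighth note = 3; eighth = 2; sixteenth note = 1; eighth note = 2.
Altogether 6 + 1 + 3 + 2 + 1 + 2 = 15.
Remaining: 18 − 15 = 3 sixteenth notes, which is a dotted eighth note.

dotted eighth note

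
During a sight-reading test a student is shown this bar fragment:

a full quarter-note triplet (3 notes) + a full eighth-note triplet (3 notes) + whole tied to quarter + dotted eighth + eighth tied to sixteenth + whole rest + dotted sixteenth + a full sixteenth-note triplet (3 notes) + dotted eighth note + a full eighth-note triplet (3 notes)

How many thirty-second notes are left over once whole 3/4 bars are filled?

9

One bar of 3/4 = 24 thirty-second notes.
Express everything in thirty-second notes: a full quarter-note triplet (3 notes) (three triplet quarters span one half) = 16; a full eighth-note triplet (3 notes) (three triplet eighths span one quarter) = 8; whole tied to quarter (whole + quarter) = 40; dotted eighth = 6; eighth tied to sixteenth (eighth + sixteenth) = 6; whole rest = 32; dotted sixteenth = 3; a full sixteenth-note triplet (3 notes) (three triplet sixteenths span one eighth) = 4; dotted eighth note = 6; a full eighth-note triplet (3 notes) (three triplet eighths span one quarter) = 8.
Adding: 16 + 8 + 40 + 6 + 6 + 32 + 3 + 4 + 6 + 8 = 129.
129 ÷ 24 = 5 complete bars with 9 thirty-second notes remaining.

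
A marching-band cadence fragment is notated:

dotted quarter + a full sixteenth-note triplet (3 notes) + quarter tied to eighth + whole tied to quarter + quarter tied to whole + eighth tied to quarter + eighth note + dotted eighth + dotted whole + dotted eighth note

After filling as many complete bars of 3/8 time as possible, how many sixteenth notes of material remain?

One bar of 3/8 = 6 sixteenth notes.
Convert each value to sixteenth notes: dotted quarter = 6; a full sixteenth-note triplet (3 notes) (three triplet sixteenths span one eighth) = 2; quarter tied to eighth (quarter + eighth) = 6; whole tied to quarter (whole + quarter) = 20; quarter tied to whole (quarter + whole) = 20; eighth tied to quarter (eighth + quarter) = 6; eighth note = 2; dotted eighth = 3; dotted whole = 24; dotted eighth note = 3.
Altogether 6 + 2 + 6 + 20 + 20 + 6 + 2 + 3 + 24 + 3 = 92.
92 ÷ 6 = 15 complete bars with 2 sixteenth notes remaining.

2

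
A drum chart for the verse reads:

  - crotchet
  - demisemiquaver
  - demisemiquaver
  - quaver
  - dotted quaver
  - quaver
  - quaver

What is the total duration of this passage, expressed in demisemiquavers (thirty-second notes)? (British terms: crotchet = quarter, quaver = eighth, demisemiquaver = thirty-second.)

28

Working in thirty-second notes: crotchet = 8; demisemiquaver = 1; demisemiquaver = 1; quaver = 4; dotted quaver = 6; quaver = 4; quaver = 4.
Altogether 8 + 1 + 1 + 4 + 6 + 4 + 4 = 28 thirty-second notes.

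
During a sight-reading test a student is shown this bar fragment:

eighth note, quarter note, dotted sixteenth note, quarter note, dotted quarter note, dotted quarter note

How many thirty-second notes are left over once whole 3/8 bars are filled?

11

One bar of 3/8 = 12 thirty-second notes.
Convert each value to thirty-second notes: eighth note = 4; quarter note = 8; dotted sixteenth note = 3; quarter note = 8; dotted quarter note = 12; dotted quarter note = 12.
Adding: 4 + 8 + 3 + 8 + 12 + 12 = 47.
47 ÷ 12 = 3 complete bars with 11 thirty-second notes remaining.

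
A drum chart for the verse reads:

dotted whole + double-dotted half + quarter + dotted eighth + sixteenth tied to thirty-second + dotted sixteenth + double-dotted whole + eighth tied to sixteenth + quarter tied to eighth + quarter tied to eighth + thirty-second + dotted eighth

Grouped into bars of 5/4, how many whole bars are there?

One bar of 5/4 = 40 thirty-second notes.
Express everything in thirty-second notes: dotted whole = 48; double-dotted half = 28; quarter = 8; dotted eighth = 6; sixteenth tied to thirty-second (sixteenth + thirty-second) = 3; dotted sixteenth = 3; double-dotted whole = 56; eighth tied to sixteenth (eighth + sixteenth) = 6; quarter tied to eighth (quarter + eighth) = 12; quarter tied to eighth (quarter + eighth) = 12; thirty-second = 1; dotted eighth = 6.
Total: 48 + 28 + 8 + 6 + 3 + 3 + 56 + 6 + 12 + 12 + 1 + 6 = 189.
189 ÷ 40 = 4 complete bars with 29 left over.

4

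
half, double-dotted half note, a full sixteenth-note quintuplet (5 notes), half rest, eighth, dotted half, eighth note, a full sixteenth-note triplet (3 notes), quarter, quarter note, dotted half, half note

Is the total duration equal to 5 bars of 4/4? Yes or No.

Yes

One bar of 4/4 = 8 eighth notes, so 5 bars = 40.
In eighth notes: half = 4; double-dotted half note = 7; a full sixteenth-note quintuplet (5 notes) (five quintuplet sixteenths span one quarter) = 2; half rest = 4; eighth = 1; dotted half = 6; eighth note = 1; a full sixteenth-note triplet (3 notes) (three triplet sixteenths span one eighth) = 1; quarter = 2; quarter note = 2; dotted half = 6; half note = 4.
Altogether 4 + 7 + 2 + 4 + 1 + 6 + 1 + 1 + 2 + 2 + 6 + 4 = 40.
40 equals 40, so the answer is Yes.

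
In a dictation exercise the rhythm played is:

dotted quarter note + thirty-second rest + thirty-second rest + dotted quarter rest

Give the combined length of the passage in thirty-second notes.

26

Working in thirty-second notes: dotted quarter note = 12; thirty-second rest = 1; thirty-second rest = 1; dotted quarter rest = 12.
Sum: 12 + 1 + 1 + 12 = 26 thirty-second notes.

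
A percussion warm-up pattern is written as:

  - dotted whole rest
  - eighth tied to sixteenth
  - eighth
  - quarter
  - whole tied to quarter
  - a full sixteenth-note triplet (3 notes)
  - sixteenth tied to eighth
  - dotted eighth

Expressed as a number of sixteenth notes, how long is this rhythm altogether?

In sixteenth notes: dotted whole rest = 24; eighth tied to sixteenth (eighth + sixteenth) = 3; eighth = 2; quarter = 4; whole tied to quarter (whole + quarter) = 20; a full sixteenth-note triplet (3 notes) (three triplet sixteenths span one eighth) = 2; sixteenth tied to eighth (sixteenth + eighth) = 3; dotted eighth = 3.
Adding: 24 + 3 + 2 + 4 + 20 + 2 + 3 + 3 = 61 sixteenth notes.

61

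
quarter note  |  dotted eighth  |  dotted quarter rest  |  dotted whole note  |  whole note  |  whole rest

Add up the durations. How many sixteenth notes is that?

69

In sixteenth notes: quarter note = 4; dotted eighth = 3; dotted quarter rest = 6; dotted whole note = 24; whole note = 16; whole rest = 16.
Adding: 4 + 3 + 6 + 24 + 16 + 16 = 69 sixteenth notes.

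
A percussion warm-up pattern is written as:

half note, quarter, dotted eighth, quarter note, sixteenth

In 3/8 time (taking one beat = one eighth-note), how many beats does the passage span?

One eighth-note beat = 2 sixteenth notes.
Express everything in sixteenth notes: half note = 8; quarter = 4; dotted eighth = 3; quarter note = 4; sixteenth = 1.
Altogether 8 + 4 + 3 + 4 + 1 = 20.
20 ÷ 2 = 10 beats.

10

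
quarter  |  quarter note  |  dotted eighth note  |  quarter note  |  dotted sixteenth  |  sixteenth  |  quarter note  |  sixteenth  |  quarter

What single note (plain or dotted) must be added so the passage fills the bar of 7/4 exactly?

dotted sixteenth note

The bar of 7/4 = 56 thirty-second notes.
Convert each value to thirty-second notes: quarter = 8; quarter note = 8; dotted eighth note = 6; quarter note = 8; dotted sixteenth = 3; sixteenth = 2; quarter note = 8; sixteenth = 2; quarter = 8.
Sum: 8 + 8 + 6 + 8 + 3 + 2 + 8 + 2 + 8 = 53.
Remaining: 56 − 53 = 3 thirty-second notes, which is a dotted sixteenth note.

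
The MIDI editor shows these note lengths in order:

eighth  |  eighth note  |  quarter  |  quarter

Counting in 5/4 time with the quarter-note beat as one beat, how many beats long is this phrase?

3

One quarter-note beat = 2 eighth notes.
Express everything in eighth notes: eighth = 1; eighth note = 1; quarter = 2; quarter = 2.
Sum: 1 + 1 + 2 + 2 = 6.
6 ÷ 2 = 3 beats.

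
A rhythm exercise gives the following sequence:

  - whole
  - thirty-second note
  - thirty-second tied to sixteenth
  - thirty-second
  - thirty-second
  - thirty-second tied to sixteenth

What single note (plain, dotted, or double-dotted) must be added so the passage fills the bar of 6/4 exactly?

double-dotted eighth note

The bar of 6/4 = 48 thirty-second notes.
Working in thirty-second notes: whole = 32; thirty-second note = 1; thirty-second tied to sixteenth (thirty-second + sixteenth) = 3; thirty-second = 1; thirty-second = 1; thirty-second tied to sixteenth (thirty-second + sixteenth) = 3.
Altogether 32 + 1 + 3 + 1 + 1 + 3 = 41.
Remaining: 48 − 41 = 7 thirty-second notes, which is a double-dotted eighth note.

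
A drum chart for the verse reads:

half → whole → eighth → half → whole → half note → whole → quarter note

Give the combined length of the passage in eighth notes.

Convert each value to eighth notes: half = 4; whole = 8; eighth = 1; half = 4; whole = 8; half note = 4; whole = 8; quarter note = 2.
Adding: 4 + 8 + 1 + 4 + 8 + 4 + 8 + 2 = 39 eighth notes.

39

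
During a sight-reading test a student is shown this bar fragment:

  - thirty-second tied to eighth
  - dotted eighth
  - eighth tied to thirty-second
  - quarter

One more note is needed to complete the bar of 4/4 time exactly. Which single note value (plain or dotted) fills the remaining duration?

quarter note

The bar of 4/4 = 32 thirty-second notes.
Express everything in thirty-second notes: thirty-second tied to eighth (thirty-second + eighth) = 5; dotted eighth = 6; eighth tied to thirty-second (eighth + thirty-second) = 5; quarter = 8.
Total: 5 + 6 + 5 + 8 = 24.
Remaining: 32 − 24 = 8 thirty-second notes, which is a quarter note.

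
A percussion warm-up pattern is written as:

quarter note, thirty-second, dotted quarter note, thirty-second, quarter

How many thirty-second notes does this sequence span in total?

Working in thirty-second notes: quarter note = 8; thirty-second = 1; dotted quarter note = 12; thirty-second = 1; quarter = 8.
Sum: 8 + 1 + 12 + 1 + 8 = 30 thirty-second notes.

30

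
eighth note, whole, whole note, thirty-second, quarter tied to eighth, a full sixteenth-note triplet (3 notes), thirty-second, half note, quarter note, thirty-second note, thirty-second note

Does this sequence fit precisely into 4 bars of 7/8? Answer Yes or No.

Yes

One bar of 7/8 = 28 thirty-second notes, so 4 bars = 112.
Express everything in thirty-second notes: eighth note = 4; whole = 32; whole note = 32; thirty-second = 1; quarter tied to eighth (quarter + eighth) = 12; a full sixteenth-note triplet (3 notes) (three triplet sixteenths span one eighth) = 4; thirty-second = 1; half note = 16; quarter note = 8; thirty-second note = 1; thirty-second note = 1.
Altogether 4 + 32 + 32 + 1 + 12 + 4 + 1 + 16 + 8 + 1 + 1 = 112.
112 equals 112, so the answer is Yes.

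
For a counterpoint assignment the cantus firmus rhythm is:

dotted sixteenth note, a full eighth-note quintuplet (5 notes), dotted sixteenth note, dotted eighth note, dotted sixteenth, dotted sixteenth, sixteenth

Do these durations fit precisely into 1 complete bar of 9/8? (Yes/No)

Yes

One bar of 9/8 = 36 thirty-second notes.
Each duration in thirty-second notes: dotted sixteenth note = 3; a full eighth-note quintuplet (5 notes) (five quintuplet eighths span one half) = 16; dotted sixteenth note = 3; dotted eighth note = 6; dotted sixteenth = 3; dotted sixteenth = 3; sixteenth = 2.
Sum: 3 + 16 + 3 + 6 + 3 + 3 + 2 = 36.
36 equals 36, so the answer is Yes.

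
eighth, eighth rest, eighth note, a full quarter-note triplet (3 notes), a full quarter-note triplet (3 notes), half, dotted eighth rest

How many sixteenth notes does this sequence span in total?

33

In sixteenth notes: eighth = 2; eighth rest = 2; eighth note = 2; a full quarter-note triplet (3 notes) (three triplet quarters span one half) = 8; a full quarter-note triplet (3 notes) (three triplet quarters span one half) = 8; half = 8; dotted eighth rest = 3.
Sum: 2 + 2 + 2 + 8 + 8 + 8 + 3 = 33 sixteenth notes.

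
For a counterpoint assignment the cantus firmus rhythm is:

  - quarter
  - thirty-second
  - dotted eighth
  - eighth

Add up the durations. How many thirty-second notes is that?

19

Convert each value to thirty-second notes: quarter = 8; thirty-second = 1; dotted eighth = 6; eighth = 4.
Total: 8 + 1 + 6 + 4 = 19 thirty-second notes.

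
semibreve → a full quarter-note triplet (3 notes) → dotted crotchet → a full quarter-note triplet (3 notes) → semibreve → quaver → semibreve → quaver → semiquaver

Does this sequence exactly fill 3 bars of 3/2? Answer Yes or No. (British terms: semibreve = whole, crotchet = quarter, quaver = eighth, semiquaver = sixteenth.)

One bar of 3/2 = 24 sixteenth notes, so 3 bars = 72.
Working in sixteenth notes: semibreve = 16; a full quarter-note triplet (3 notes) (three triplet quarters span one half) = 8; dotted crotchet = 6; a full quarter-note triplet (3 notes) (three triplet quarters span one half) = 8; semibreve = 16; quaver = 2; semibreve = 16; quaver = 2; semiquaver = 1.
Total: 16 + 8 + 6 + 8 + 16 + 2 + 16 + 2 + 1 = 75.
75 exceeds 72, so the answer is No.

No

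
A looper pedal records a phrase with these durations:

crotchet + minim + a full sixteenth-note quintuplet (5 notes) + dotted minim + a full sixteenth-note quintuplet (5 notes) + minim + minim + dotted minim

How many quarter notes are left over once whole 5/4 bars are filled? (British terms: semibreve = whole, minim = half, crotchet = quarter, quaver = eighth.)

One bar of 5/4 = 5 quarter notes.
Express everything in quarter notes: crotchet = 1; minim = 2; a full sixteenth-note quintuplet (5 notes) (five quintuplet sixteenths span one quarter) = 1; dotted minim = 3; a full sixteenth-note quintuplet (5 notes) (five quintuplet sixteenths span one quarter) = 1; minim = 2; minim = 2; dotted minim = 3.
Sum: 1 + 2 + 1 + 3 + 1 + 2 + 2 + 3 = 15.
15 ÷ 5 = 3 complete bars with 0 quarter notes remaining.

0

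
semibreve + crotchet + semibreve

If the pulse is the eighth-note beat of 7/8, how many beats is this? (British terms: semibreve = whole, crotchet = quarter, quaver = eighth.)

18

One eighth-note beat = 2 sixteenth notes.
Working in sixteenth notes: semibreve = 16; crotchet = 4; semibreve = 16.
Sum: 16 + 4 + 16 = 36.
36 ÷ 2 = 18 beats.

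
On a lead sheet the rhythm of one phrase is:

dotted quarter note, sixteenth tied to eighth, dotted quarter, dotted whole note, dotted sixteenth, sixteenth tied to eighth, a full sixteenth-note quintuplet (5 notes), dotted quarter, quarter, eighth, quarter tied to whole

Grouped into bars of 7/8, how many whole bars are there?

One bar of 7/8 = 28 thirty-second notes.
Convert each value to thirty-second notes: dotted quarter note = 12; sixteenth tied to eighth (sixteenth + eighth) = 6; dotted quarter = 12; dotted whole note = 48; dotted sixteenth = 3; sixteenth tied to eighth (sixteenth + eighth) = 6; a full sixteenth-note quintuplet (5 notes) (five quintuplet sixteenths span one quarter) = 8; dotted quarter = 12; quarter = 8; eighth = 4; quarter tied to whole (quarter + whole) = 40.
Altogether 12 + 6 + 12 + 48 + 3 + 6 + 8 + 12 + 8 + 4 + 40 = 159.
159 ÷ 28 = 5 complete bars with 19 left over.

5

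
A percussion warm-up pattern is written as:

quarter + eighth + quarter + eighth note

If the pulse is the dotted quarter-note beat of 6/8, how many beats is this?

2

One dotted quarter-note beat = 3 eighth notes.
In eighth notes: quarter = 2; eighth = 1; quarter = 2; eighth note = 1.
Sum: 2 + 1 + 2 + 1 = 6.
6 ÷ 3 = 2 beats.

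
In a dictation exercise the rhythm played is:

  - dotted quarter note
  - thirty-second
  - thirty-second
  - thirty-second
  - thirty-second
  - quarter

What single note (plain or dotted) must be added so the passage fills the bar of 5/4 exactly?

The bar of 5/4 = 40 thirty-second notes.
Express everything in thirty-second notes: dotted quarter note = 12; thirty-second = 1; thirty-second = 1; thirty-second = 1; thirty-second = 1; quarter = 8.
Altogether 12 + 1 + 1 + 1 + 1 + 8 = 24.
Remaining: 40 − 24 = 16 thirty-second notes, which is a half note.

half note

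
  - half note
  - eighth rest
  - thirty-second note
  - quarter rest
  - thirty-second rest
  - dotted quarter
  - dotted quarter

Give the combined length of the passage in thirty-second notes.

54

Each duration in thirty-second notes: half note = 16; eighth rest = 4; thirty-second note = 1; quarter rest = 8; thirty-second rest = 1; dotted quarter = 12; dotted quarter = 12.
Sum: 16 + 4 + 1 + 8 + 1 + 12 + 12 = 54 thirty-second notes.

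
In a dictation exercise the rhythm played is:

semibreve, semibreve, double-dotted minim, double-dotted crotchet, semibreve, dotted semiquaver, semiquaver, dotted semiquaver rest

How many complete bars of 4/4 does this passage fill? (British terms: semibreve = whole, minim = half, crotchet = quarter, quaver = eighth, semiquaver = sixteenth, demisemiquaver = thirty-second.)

One bar of 4/4 = 32 thirty-second notes.
Working in thirty-second notes: semibreve = 32; semibreve = 32; double-dotted minim = 28; double-dotted crotchet = 14; semibreve = 32; dotted semiquaver = 3; semiquaver = 2; dotted semiquaver rest = 3.
Adding: 32 + 32 + 28 + 14 + 32 + 3 + 2 + 3 = 146.
146 ÷ 32 = 4 complete bars with 18 left over.

4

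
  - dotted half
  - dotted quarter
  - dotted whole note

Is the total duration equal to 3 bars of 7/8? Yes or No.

Yes

One bar of 7/8 = 7 eighth notes, so 3 bars = 21.
Convert each value to eighth notes: dotted half = 6; dotted quarter = 3; dotted whole note = 12.
Total: 6 + 3 + 12 = 21.
21 equals 21, so the answer is Yes.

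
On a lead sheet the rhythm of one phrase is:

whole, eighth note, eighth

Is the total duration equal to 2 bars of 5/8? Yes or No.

Yes

One bar of 5/8 = 5 eighth notes, so 2 bars = 10.
Convert each value to eighth notes: whole = 8; eighth note = 1; eighth = 1.
Sum: 8 + 1 + 1 = 10.
10 equals 10, so the answer is Yes.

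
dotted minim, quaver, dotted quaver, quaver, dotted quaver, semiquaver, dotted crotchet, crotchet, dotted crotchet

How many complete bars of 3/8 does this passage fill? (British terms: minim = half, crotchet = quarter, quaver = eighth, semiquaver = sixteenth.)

One bar of 3/8 = 6 sixteenth notes.
Each duration in sixteenth notes: dotted minim = 12; quaver = 2; dotted quaver = 3; quaver = 2; dotted quaver = 3; semiquaver = 1; dotted crotchet = 6; crotchet = 4; dotted crotchet = 6.
Adding: 12 + 2 + 3 + 2 + 3 + 1 + 6 + 4 + 6 = 39.
39 ÷ 6 = 6 complete bars with 3 left over.

6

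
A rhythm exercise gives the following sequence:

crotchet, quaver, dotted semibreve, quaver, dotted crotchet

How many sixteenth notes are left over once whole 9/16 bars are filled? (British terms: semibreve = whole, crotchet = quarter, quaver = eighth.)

2

One bar of 9/16 = 9 sixteenth notes.
Convert each value to sixteenth notes: crotchet = 4; quaver = 2; dotted semibreve = 24; quaver = 2; dotted crotchet = 6.
Altogether 4 + 2 + 24 + 2 + 6 = 38.
38 ÷ 9 = 4 complete bars with 2 sixteenth notes remaining.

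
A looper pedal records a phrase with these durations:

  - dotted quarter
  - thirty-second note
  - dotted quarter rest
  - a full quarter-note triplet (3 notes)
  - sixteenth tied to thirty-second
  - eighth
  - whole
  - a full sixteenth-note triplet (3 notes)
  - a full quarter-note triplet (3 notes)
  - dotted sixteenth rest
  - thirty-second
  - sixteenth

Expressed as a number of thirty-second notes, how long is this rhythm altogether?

106

Express everything in thirty-second notes: dotted quarter = 12; thirty-second note = 1; dotted quarter rest = 12; a full quarter-note triplet (3 notes) (three triplet quarters span one half) = 16; sixteenth tied to thirty-second (sixteenth + thirty-second) = 3; eighth = 4; whole = 32; a full sixteenth-note triplet (3 notes) (three triplet sixteenths span one eighth) = 4; a full quarter-note triplet (3 notes) (three triplet quarters span one half) = 16; dotted sixteenth rest = 3; thirty-second = 1; sixteenth = 2.
Total: 12 + 1 + 12 + 16 + 3 + 4 + 32 + 4 + 16 + 3 + 1 + 2 = 106 thirty-second notes.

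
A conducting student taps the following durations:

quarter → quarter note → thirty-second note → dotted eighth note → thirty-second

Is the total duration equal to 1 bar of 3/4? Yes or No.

One bar of 3/4 = 24 thirty-second notes.
Each duration in thirty-second notes: quarter = 8; quarter note = 8; thirty-second note = 1; dotted eighth note = 6; thirty-second = 1.
Sum: 8 + 8 + 1 + 6 + 1 = 24.
24 equals 24, so the answer is Yes.

Yes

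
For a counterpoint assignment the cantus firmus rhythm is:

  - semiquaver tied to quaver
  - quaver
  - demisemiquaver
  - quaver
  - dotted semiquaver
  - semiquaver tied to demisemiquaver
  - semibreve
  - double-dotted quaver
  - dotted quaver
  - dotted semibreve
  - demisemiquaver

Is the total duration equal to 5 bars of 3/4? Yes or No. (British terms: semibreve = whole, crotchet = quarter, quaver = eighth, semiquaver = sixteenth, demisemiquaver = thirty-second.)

No

One bar of 3/4 = 24 thirty-second notes, so 5 bars = 120.
Working in thirty-second notes: semiquaver tied to quaver (semiquaver + quaver) = 6; quaver = 4; demisemiquaver = 1; quaver = 4; dotted semiquaver = 3; semiquaver tied to demisemiquaver (semiquaver + demisemiquaver) = 3; semibreve = 32; double-dotted quaver = 7; dotted quaver = 6; dotted semibreve = 48; demisemiquaver = 1.
Sum: 6 + 4 + 1 + 4 + 3 + 3 + 32 + 7 + 6 + 48 + 1 = 115.
115 falls short of 120, so the answer is No.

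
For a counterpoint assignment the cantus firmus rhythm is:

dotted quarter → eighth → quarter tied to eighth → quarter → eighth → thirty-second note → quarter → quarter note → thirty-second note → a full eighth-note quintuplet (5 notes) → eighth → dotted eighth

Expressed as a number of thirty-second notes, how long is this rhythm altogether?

Working in thirty-second notes: dotted quarter = 12; eighth = 4; quarter tied to eighth (quarter + eighth) = 12; quarter = 8; eighth = 4; thirty-second note = 1; quarter = 8; quarter note = 8; thirty-second note = 1; a full eighth-note quintuplet (5 notes) (five quintuplet eighths span one half) = 16; eighth = 4; dotted eighth = 6.
Total: 12 + 4 + 12 + 8 + 4 + 1 + 8 + 8 + 1 + 16 + 4 + 6 = 84 thirty-second notes.

84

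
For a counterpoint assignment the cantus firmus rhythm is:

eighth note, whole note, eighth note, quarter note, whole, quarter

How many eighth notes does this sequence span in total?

22

Convert each value to eighth notes: eighth note = 1; whole note = 8; eighth note = 1; quarter note = 2; whole = 8; quarter = 2.
Total: 1 + 8 + 1 + 2 + 8 + 2 = 22 eighth notes.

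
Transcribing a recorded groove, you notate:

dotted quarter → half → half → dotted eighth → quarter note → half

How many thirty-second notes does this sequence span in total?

Express everything in thirty-second notes: dotted quarter = 12; half = 16; half = 16; dotted eighth = 6; quarter note = 8; half = 16.
Total: 12 + 16 + 16 + 6 + 8 + 16 = 74 thirty-second notes.

74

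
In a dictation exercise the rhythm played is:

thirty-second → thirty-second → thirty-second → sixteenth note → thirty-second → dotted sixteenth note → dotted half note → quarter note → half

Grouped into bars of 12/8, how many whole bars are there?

1

One bar of 12/8 = 48 thirty-second notes.
In thirty-second notes: thirty-second = 1; thirty-second = 1; thirty-second = 1; sixteenth note = 2; thirty-second = 1; dotted sixteenth note = 3; dotted half note = 24; quarter note = 8; half = 16.
Adding: 1 + 1 + 1 + 2 + 1 + 3 + 24 + 8 + 16 = 57.
57 ÷ 48 = 1 complete bar with 9 left over.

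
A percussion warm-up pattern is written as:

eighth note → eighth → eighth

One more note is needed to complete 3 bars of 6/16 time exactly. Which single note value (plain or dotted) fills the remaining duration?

3 bars of 6/16 = 9 eighth notes.
Working in eighth notes: eighth note = 1; eighth = 1; eighth = 1.
Altogether 1 + 1 + 1 = 3.
Remaining: 9 − 3 = 6 eighth notes, which is a dotted half note.

dotted half note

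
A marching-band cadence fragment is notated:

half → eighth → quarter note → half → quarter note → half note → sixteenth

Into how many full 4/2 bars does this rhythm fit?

1

One bar of 4/2 = 32 sixteenth notes.
In sixteenth notes: half = 8; eighth = 2; quarter note = 4; half = 8; quarter note = 4; half note = 8; sixteenth = 1.
Total: 8 + 2 + 4 + 8 + 4 + 8 + 1 = 35.
35 ÷ 32 = 1 complete bar with 3 left over.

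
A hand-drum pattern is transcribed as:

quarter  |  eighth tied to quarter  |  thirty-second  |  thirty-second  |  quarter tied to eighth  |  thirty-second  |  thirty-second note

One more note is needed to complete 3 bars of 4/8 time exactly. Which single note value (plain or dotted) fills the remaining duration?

dotted quarter note

3 bars of 4/8 = 48 thirty-second notes.
Express everything in thirty-second notes: quarter = 8; eighth tied to quarter (eighth + quarter) = 12; thirty-second = 1; thirty-second = 1; quarter tied to eighth (quarter + eighth) = 12; thirty-second = 1; thirty-second note = 1.
Sum: 8 + 12 + 1 + 1 + 12 + 1 + 1 = 36.
Remaining: 48 − 36 = 12 thirty-second notes, which is a dotted quarter note.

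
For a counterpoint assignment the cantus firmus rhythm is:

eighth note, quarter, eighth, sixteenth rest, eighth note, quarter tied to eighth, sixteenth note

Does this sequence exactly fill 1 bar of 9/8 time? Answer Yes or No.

One bar of 9/8 = 18 sixteenth notes.
Express everything in sixteenth notes: eighth note = 2; quarter = 4; eighth = 2; sixteenth rest = 1; eighth note = 2; quarter tied to eighth (quarter + eighth) = 6; sixteenth note = 1.
Sum: 2 + 4 + 2 + 1 + 2 + 6 + 1 = 18.
18 equals 18, so the answer is Yes.

Yes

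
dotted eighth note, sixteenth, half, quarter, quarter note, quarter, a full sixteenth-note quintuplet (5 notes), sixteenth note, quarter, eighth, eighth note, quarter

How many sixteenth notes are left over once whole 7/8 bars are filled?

13

One bar of 7/8 = 14 sixteenth notes.
Convert each value to sixteenth notes: dotted eighth note = 3; sixteenth = 1; half = 8; quarter = 4; quarter note = 4; quarter = 4; a full sixteenth-note quintuplet (5 notes) (five quintuplet sixteenths span one quarter) = 4; sixteenth note = 1; quarter = 4; eighth = 2; eighth note = 2; quarter = 4.
Altogether 3 + 1 + 8 + 4 + 4 + 4 + 4 + 1 + 4 + 2 + 2 + 4 = 41.
41 ÷ 14 = 2 complete bars with 13 sixteenth notes remaining.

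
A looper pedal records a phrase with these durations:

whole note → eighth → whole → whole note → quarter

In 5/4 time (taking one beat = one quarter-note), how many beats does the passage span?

13.5

One quarter-note beat = 2 eighth notes.
Each duration in eighth notes: whole note = 8; eighth = 1; whole = 8; whole note = 8; quarter = 2.
Sum: 8 + 1 + 8 + 8 + 2 = 27.
27 ÷ 2 = 13.5 beats.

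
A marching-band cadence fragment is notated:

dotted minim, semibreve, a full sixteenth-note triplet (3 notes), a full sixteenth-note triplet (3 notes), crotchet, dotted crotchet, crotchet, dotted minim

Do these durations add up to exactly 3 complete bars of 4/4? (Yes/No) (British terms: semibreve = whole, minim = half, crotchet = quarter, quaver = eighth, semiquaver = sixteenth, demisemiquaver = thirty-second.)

One bar of 4/4 = 8 eighth notes, so 3 bars = 24.
Convert each value to eighth notes: dotted minim = 6; semibreve = 8; a full sixteenth-note triplet (3 notes) (three triplet sixteenths span one eighth) = 1; a full sixteenth-note triplet (3 notes) (three triplet sixteenths span one eighth) = 1; crotchet = 2; dotted crotchet = 3; crotchet = 2; dotted minim = 6.
Total: 6 + 8 + 1 + 1 + 2 + 3 + 2 + 6 = 29.
29 exceeds 24, so the answer is No.

No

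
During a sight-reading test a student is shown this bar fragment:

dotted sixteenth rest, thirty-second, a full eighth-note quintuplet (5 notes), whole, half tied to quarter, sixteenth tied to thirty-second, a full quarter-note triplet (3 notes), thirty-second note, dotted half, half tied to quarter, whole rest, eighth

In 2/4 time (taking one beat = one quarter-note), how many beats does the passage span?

22.5

One quarter-note beat = 8 thirty-second notes.
In thirty-second notes: dotted sixteenth rest = 3; thirty-second = 1; a full eighth-note quintuplet (5 notes) (five quintuplet eighths span one half) = 16; whole = 32; half tied to quarter (half + quarter) = 24; sixteenth tied to thirty-second (sixteenth + thirty-second) = 3; a full quarter-note triplet (3 notes) (three triplet quarters span one half) = 16; thirty-second note = 1; dotted half = 24; half tied to quarter (half + quarter) = 24; whole rest = 32; eighth = 4.
Adding: 3 + 1 + 16 + 32 + 24 + 3 + 16 + 1 + 24 + 24 + 32 + 4 = 180.
180 ÷ 8 = 22.5 beats.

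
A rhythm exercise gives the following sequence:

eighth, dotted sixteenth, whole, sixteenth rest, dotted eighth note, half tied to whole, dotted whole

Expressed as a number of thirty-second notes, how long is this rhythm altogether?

143

Convert each value to thirty-second notes: eighth = 4; dotted sixteenth = 3; whole = 32; sixteenth rest = 2; dotted eighth note = 6; half tied to whole (half + whole) = 48; dotted whole = 48.
Total: 4 + 3 + 32 + 2 + 6 + 48 + 48 = 143 thirty-second notes.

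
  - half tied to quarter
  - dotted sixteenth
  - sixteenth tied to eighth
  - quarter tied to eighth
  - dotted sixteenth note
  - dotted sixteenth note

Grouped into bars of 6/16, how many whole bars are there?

4

One bar of 6/16 = 12 thirty-second notes.
Convert each value to thirty-second notes: half tied to quarter (half + quarter) = 24; dotted sixteenth = 3; sixteenth tied to eighth (sixteenth + eighth) = 6; quarter tied to eighth (quarter + eighth) = 12; dotted sixteenth note = 3; dotted sixteenth note = 3.
Total: 24 + 3 + 6 + 12 + 3 + 3 = 51.
51 ÷ 12 = 4 complete bars with 3 left over.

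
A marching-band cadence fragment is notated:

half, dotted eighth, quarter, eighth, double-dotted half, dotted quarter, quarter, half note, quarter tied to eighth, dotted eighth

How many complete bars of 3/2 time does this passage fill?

2

One bar of 3/2 = 24 sixteenth notes.
Working in sixteenth notes: half = 8; dotted eighth = 3; quarter = 4; eighth = 2; double-dotted half = 14; dotted quarter = 6; quarter = 4; half note = 8; quarter tied to eighth (quarter + eighth) = 6; dotted eighth = 3.
Total: 8 + 3 + 4 + 2 + 14 + 6 + 4 + 8 + 6 + 3 = 58.
58 ÷ 24 = 2 complete bars with 10 left over.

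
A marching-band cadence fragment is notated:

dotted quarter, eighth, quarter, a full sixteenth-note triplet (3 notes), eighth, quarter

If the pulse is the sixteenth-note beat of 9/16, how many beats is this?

20

One sixteenth-note beat = 2 thirty-second notes.
Each duration in thirty-second notes: dotted quarter = 12; eighth = 4; quarter = 8; a full sixteenth-note triplet (3 notes) (three triplet sixteenths span one eighth) = 4; eighth = 4; quarter = 8.
Altogether 12 + 4 + 8 + 4 + 4 + 8 = 40.
40 ÷ 2 = 20 beats.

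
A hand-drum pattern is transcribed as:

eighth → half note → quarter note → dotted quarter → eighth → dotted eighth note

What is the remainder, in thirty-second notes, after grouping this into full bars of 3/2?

2

One bar of 3/2 = 24 sixteenth notes.
Working in sixteenth notes: eighth = 2; half note = 8; quarter note = 4; dotted quarter = 6; eighth = 2; dotted eighth note = 3.
Adding: 2 + 8 + 4 + 6 + 2 + 3 = 25.
25 ÷ 24 = 1 complete bar with 1 sixteenth note remaining = 2 thirty-second notes.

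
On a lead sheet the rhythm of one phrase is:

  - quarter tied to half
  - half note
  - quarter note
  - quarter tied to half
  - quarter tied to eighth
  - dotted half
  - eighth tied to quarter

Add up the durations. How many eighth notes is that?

30

Express everything in eighth notes: quarter tied to half (quarter + half) = 6; half note = 4; quarter note = 2; quarter tied to half (quarter + half) = 6; quarter tied to eighth (quarter + eighth) = 3; dotted half = 6; eighth tied to quarter (eighth + quarter) = 3.
Total: 6 + 4 + 2 + 6 + 3 + 6 + 3 = 30 eighth notes.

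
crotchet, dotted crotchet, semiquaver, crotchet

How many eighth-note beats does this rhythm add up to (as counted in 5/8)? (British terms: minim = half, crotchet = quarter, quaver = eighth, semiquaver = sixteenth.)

7.5

One eighth-note beat = 2 sixteenth notes.
Each duration in sixteenth notes: crotchet = 4; dotted crotchet = 6; semiquaver = 1; crotchet = 4.
Adding: 4 + 6 + 1 + 4 = 15.
15 ÷ 2 = 7.5 beats.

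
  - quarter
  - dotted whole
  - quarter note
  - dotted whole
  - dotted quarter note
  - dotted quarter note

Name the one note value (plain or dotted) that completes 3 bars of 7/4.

whole note

3 bars of 7/4 = 42 eighth notes.
Working in eighth notes: quarter = 2; dotted whole = 12; quarter note = 2; dotted whole = 12; dotted quarter note = 3; dotted quarter note = 3.
Altogether 2 + 12 + 2 + 12 + 3 + 3 = 34.
Remaining: 42 − 34 = 8 eighth notes, which is a whole note.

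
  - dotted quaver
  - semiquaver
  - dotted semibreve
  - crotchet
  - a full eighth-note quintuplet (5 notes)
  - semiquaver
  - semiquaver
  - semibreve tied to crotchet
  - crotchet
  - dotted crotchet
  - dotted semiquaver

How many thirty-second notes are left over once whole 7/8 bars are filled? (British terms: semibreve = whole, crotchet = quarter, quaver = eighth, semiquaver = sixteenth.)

7

One bar of 7/8 = 28 thirty-second notes.
Each duration in thirty-second notes: dotted quaver = 6; semiquaver = 2; dotted semibreve = 48; crotchet = 8; a full eighth-note quintuplet (5 notes) (five quintuplet eighths span one half) = 16; semiquaver = 2; semiquaver = 2; semibreve tied to crotchet (semibreve + crotchet) = 40; crotchet = 8; dotted crotchet = 12; dotted semiquaver = 3.
Adding: 6 + 2 + 48 + 8 + 16 + 2 + 2 + 40 + 8 + 12 + 3 = 147.
147 ÷ 28 = 5 complete bars with 7 thirty-second notes remaining.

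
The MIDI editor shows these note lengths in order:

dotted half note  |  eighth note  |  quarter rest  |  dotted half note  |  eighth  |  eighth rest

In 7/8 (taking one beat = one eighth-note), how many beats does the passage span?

One eighth-note beat = 2 sixteenth notes.
In sixteenth notes: dotted half note = 12; eighth note = 2; quarter rest = 4; dotted half note = 12; eighth = 2; eighth rest = 2.
Total: 12 + 2 + 4 + 12 + 2 + 2 = 34.
34 ÷ 2 = 17 beats.

17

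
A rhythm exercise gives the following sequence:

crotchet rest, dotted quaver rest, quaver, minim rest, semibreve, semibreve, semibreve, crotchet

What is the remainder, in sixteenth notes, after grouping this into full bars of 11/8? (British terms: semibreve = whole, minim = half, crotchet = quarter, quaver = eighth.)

One bar of 11/8 = 22 sixteenth notes.
Working in sixteenth notes: crotchet rest = 4; dotted quaver rest = 3; quaver = 2; minim rest = 8; semibreve = 16; semibreve = 16; semibreve = 16; crotchet = 4.
Sum: 4 + 3 + 2 + 8 + 16 + 16 + 16 + 4 = 69.
69 ÷ 22 = 3 complete bars with 3 sixteenth notes remaining.

3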